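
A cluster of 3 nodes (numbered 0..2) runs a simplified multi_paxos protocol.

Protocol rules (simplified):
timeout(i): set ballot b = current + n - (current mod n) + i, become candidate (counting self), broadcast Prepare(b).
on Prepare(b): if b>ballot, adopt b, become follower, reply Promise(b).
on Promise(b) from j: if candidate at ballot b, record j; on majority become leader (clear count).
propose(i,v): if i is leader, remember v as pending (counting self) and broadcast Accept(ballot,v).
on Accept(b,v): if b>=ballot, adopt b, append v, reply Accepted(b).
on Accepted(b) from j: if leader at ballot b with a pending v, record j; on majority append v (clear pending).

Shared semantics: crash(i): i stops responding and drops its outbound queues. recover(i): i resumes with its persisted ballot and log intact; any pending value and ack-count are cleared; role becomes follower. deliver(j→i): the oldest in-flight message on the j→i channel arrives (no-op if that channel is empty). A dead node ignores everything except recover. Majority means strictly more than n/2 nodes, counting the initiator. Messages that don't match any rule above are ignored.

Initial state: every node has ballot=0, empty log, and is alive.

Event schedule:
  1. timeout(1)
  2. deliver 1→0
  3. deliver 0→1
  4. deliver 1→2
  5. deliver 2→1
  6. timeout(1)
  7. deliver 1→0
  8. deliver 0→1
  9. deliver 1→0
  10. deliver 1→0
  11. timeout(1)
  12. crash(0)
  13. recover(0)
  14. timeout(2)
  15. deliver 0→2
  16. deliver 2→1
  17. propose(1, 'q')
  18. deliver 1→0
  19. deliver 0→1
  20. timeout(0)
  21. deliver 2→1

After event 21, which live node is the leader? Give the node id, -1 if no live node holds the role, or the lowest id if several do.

e1 timeout(1): 1[cand,b=4,-]
e2 deliver 1→0: 0[foll,b=4,-]
e3 deliver 0→1: 1[lead,b=4,-]
e4 deliver 1→2: 2[foll,b=4,-]
e5 deliver 2→1: ·
e6 timeout(1): 1[cand,b=7,-]
e7 deliver 1→0: 0[foll,b=7,-]
e8 deliver 0→1: 1[lead,b=7,-]
e9 deliver 1→0: ·
e10 deliver 1→0: ·
e11 timeout(1): 1[cand,b=10,-]
e12 crash(0): 0[✗foll,b=7,-]
e13 recover(0): 0[foll,b=7,-]
e14 timeout(2): 2[cand,b=8,-]
e15 deliver 0→2: ·
e16 deliver 2→1: ·
e17 propose(1,'q'): ·
e18 deliver 1→0: 0[foll,b=10,-]
e19 deliver 0→1: 1[lead,b=10,-]
e20 timeout(0): 0[cand,b=12,-]
e21 deliver 2→1: ·

1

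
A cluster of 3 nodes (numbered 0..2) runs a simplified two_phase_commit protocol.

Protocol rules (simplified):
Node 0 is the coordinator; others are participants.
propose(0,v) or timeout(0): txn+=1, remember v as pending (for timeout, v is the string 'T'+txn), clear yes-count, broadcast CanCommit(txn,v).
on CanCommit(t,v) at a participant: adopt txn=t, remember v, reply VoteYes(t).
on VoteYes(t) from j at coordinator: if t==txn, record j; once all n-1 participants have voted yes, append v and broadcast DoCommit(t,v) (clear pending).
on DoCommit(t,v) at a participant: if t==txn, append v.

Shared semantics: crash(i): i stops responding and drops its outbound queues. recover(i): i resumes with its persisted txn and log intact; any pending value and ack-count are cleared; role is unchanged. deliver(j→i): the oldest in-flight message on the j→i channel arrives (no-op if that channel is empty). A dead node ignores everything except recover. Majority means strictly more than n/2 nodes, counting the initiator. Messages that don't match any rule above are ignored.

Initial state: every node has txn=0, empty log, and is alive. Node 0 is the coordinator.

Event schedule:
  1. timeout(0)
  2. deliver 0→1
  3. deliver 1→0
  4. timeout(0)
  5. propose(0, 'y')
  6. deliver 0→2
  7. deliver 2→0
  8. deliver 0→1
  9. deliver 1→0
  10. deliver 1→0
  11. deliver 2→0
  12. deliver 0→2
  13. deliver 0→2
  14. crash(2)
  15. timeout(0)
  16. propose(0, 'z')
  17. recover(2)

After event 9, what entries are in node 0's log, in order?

empty

after 1 — timeout(0): n0:coor/t1/[-]
after 2 — deliver 0→1: n1:part/t1/[-]
after 3 — deliver 1→0: ·
after 4 — timeout(0): n0:coor/t2/[-]
after 5 — propose(0,'y'): n0:coor/t3/[-]
after 6 — deliver 0→2: n2:part/t1/[-]
after 7 — deliver 2→0: ·
after 8 — deliver 0→1: n1:part/t2/[-]
after 9 — deliver 1→0: ·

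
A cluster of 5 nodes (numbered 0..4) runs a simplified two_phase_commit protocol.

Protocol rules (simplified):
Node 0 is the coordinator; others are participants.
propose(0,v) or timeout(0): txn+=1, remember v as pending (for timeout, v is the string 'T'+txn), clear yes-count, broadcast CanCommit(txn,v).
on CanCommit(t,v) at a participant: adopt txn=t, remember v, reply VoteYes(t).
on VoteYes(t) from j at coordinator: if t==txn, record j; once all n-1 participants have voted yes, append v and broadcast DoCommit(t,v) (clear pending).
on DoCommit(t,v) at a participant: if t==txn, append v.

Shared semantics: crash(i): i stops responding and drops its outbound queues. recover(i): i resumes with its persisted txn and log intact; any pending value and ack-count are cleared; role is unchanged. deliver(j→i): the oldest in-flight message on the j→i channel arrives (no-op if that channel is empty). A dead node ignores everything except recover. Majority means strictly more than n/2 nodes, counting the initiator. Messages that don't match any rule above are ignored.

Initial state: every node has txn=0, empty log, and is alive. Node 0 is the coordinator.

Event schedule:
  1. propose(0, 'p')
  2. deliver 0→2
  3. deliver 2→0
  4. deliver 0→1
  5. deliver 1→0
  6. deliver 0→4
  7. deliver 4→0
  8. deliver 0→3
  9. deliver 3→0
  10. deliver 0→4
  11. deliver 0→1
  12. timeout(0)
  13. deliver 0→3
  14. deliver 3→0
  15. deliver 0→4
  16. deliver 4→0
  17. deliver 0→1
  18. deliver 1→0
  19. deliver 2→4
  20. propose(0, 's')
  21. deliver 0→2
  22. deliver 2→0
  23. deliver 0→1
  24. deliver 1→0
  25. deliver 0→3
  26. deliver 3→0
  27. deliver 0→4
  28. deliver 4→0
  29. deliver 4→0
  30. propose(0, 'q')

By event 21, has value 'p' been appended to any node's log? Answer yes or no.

after 1 — propose(0,'p'): n0:coor/t1/[-]
after 2 — deliver 0→2: n2:part/t1/[-]
after 3 — deliver 2→0: ·
after 4 — deliver 0→1: n1:part/t1/[-]
after 5 — deliver 1→0: ·
after 6 — deliver 0→4: n4:part/t1/[-]
after 7 — deliver 4→0: ·
after 8 — deliver 0→3: n3:part/t1/[-]
after 9 — deliver 3→0: n0:coor/t1/[p]
after 10 — deliver 0→4: n4:part/t1/[p]
after 11 — deliver 0→1: n1:part/t1/[p]
after 12 — timeout(0): n0:coor/t2/[p]
after 13 — deliver 0→3: n3:part/t1/[p]
after 14 — deliver 3→0: ·
after 15 — deliver 0→4: n4:part/t2/[p]
after 16 — deliver 4→0: ·
after 17 — deliver 0→1: n1:part/t2/[p]
after 18 — deliver 1→0: ·
after 19 — deliver 2→4: ·
after 20 — propose(0,'s'): n0:coor/t3/[p]
after 21 — deliver 0→2: n2:part/t1/[p]

yes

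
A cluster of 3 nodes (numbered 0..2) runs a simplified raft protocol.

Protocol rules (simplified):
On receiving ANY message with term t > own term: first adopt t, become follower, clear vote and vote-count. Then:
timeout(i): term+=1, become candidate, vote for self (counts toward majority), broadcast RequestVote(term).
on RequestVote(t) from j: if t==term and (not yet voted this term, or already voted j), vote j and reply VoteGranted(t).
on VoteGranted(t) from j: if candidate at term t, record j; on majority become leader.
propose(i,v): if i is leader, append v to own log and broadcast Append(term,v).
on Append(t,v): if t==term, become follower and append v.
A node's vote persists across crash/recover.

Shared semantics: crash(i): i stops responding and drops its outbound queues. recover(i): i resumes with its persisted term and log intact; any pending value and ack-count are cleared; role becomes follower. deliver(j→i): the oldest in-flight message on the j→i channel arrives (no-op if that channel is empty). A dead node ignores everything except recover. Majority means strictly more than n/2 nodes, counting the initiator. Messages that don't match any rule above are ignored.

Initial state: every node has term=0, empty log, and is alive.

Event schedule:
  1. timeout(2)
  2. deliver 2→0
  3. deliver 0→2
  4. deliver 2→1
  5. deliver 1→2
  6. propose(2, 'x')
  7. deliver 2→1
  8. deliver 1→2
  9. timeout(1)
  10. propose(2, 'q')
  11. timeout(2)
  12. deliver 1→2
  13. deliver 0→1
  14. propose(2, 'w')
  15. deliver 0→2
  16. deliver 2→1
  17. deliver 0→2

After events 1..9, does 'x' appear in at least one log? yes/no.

yes

[1] timeout(2) → N2(cand t1 [-])
[2] deliver 2→0 → N0(foll t1 [-])
[3] deliver 0→2 → N2(lead t1 [-])
[4] deliver 2→1 → N1(foll t1 [-])
[5] deliver 1→2 → ∅
[6] propose(2,'x') → N2(lead t1 [x])
[7] deliver 2→1 → N1(foll t1 [x])
[8] deliver 1→2 → ∅
[9] timeout(1) → N1(cand t2 [x])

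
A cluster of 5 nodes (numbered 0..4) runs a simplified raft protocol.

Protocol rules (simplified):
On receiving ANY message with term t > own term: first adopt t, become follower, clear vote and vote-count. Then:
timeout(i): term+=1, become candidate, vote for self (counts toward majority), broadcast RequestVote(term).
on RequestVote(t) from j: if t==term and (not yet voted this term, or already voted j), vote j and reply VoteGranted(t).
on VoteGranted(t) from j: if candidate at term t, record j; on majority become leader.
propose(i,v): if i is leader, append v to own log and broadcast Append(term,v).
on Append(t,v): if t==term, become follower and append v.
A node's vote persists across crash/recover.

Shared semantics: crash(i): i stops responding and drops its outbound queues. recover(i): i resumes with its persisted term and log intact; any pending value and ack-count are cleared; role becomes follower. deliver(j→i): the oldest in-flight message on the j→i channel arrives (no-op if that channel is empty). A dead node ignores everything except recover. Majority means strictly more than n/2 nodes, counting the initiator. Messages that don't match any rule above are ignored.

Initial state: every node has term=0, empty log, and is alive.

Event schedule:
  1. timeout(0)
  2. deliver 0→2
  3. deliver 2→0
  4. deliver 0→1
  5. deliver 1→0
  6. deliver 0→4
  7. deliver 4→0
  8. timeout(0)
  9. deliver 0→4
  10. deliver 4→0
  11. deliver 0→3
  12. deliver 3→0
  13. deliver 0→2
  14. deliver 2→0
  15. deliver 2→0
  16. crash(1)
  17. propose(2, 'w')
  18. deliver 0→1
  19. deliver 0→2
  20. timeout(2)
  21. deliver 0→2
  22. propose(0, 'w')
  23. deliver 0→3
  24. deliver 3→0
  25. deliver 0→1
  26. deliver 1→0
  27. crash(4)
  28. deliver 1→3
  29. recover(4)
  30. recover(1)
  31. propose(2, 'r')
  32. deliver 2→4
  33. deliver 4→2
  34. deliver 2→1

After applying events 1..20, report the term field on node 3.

1. timeout(0):  <0:cand t1 ->
2. deliver 0→2:  <2:foll t1 ->
3. deliver 2→0:  nop
4. deliver 0→1:  <1:foll t1 ->
5. deliver 1→0:  <0:lead t1 ->
6. deliver 0→4:  <4:foll t1 ->
7. deliver 4→0:  nop
8. timeout(0):  <0:cand t2 ->
9. deliver 0→4:  <4:foll t2 ->
10. deliver 4→0:  nop
11. deliver 0→3:  <3:foll t1 ->
12. deliver 3→0:  nop
13. deliver 0→2:  <2:foll t2 ->
14. deliver 2→0:  <0:lead t2 ->
15. deliver 2→0:  nop
16. crash(1):  <1:✗foll t1 ->
17. propose(2,'w'):  nop
18. deliver 0→1:  nop
19. deliver 0→2:  nop
20. timeout(2):  <2:cand t3 ->

1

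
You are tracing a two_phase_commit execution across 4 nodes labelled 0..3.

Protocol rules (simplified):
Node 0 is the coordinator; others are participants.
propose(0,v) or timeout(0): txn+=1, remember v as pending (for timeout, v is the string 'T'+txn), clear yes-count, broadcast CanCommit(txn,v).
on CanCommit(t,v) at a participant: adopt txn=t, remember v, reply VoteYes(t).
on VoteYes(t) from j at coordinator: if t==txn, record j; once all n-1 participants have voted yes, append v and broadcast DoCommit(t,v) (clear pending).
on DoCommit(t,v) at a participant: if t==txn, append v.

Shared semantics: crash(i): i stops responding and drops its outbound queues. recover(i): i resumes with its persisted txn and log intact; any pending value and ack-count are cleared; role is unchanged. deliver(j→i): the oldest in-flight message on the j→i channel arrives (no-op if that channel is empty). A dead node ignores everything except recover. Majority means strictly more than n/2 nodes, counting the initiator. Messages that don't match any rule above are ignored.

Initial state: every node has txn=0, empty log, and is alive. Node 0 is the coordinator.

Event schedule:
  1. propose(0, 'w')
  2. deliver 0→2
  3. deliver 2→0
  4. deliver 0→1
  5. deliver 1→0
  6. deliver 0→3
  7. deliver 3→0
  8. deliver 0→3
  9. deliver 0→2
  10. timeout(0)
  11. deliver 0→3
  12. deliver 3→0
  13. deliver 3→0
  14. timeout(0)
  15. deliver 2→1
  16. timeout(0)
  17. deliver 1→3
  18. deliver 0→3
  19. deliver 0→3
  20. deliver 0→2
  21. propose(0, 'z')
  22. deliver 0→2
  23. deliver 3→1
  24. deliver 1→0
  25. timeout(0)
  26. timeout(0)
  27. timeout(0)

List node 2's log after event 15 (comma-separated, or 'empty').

step 1 propose(0,'w'): 0={coor,t=1,log=-}
step 2 deliver 0→2: 2={part,t=1,log=-}
step 3 deliver 2→0: —
step 4 deliver 0→1: 1={part,t=1,log=-}
step 5 deliver 1→0: —
step 6 deliver 0→3: 3={part,t=1,log=-}
step 7 deliver 3→0: 0={coor,t=1,log=w}
step 8 deliver 0→3: 3={part,t=1,log=w}
step 9 deliver 0→2: 2={part,t=1,log=w}
step 10 timeout(0): 0={coor,t=2,log=w}
step 11 deliver 0→3: 3={part,t=2,log=w}
step 12 deliver 3→0: —
step 13 deliver 3→0: —
step 14 timeout(0): 0={coor,t=3,log=w}
step 15 deliver 2→1: —

w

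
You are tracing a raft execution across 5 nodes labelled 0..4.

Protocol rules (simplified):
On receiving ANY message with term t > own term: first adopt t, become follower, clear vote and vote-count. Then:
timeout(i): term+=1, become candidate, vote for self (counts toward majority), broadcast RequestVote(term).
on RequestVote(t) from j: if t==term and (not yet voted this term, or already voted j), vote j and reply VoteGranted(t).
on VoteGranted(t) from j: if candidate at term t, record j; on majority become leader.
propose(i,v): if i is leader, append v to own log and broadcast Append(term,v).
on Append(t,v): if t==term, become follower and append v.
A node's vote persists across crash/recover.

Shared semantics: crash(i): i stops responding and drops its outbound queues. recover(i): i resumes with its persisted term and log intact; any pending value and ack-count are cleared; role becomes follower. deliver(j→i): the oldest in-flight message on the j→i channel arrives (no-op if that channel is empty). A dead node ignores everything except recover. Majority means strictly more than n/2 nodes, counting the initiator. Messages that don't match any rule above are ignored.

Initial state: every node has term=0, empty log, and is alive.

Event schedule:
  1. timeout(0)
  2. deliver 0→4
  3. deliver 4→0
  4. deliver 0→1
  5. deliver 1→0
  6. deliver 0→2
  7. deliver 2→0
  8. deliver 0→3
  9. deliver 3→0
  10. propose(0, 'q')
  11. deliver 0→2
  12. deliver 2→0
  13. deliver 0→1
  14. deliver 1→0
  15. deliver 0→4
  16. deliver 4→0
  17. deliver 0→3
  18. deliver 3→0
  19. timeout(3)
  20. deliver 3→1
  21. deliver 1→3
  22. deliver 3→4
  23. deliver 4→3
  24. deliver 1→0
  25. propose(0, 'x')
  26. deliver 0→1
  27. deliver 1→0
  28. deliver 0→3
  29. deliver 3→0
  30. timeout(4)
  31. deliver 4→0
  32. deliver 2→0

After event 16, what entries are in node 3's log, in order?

empty

1. timeout(0):  <0:cand t1 ->
2. deliver 0→4:  <4:foll t1 ->
3. deliver 4→0:  nop
4. deliver 0→1:  <1:foll t1 ->
5. deliver 1→0:  <0:lead t1 ->
6. deliver 0→2:  <2:foll t1 ->
7. deliver 2→0:  nop
8. deliver 0→3:  <3:foll t1 ->
9. deliver 3→0:  nop
10. propose(0,'q'):  <0:lead t1 q>
11. deliver 0→2:  <2:foll t1 q>
12. deliver 2→0:  nop
13. deliver 0→1:  <1:foll t1 q>
14. deliver 1→0:  nop
15. deliver 0→4:  <4:foll t1 q>
16. deliver 4→0:  nop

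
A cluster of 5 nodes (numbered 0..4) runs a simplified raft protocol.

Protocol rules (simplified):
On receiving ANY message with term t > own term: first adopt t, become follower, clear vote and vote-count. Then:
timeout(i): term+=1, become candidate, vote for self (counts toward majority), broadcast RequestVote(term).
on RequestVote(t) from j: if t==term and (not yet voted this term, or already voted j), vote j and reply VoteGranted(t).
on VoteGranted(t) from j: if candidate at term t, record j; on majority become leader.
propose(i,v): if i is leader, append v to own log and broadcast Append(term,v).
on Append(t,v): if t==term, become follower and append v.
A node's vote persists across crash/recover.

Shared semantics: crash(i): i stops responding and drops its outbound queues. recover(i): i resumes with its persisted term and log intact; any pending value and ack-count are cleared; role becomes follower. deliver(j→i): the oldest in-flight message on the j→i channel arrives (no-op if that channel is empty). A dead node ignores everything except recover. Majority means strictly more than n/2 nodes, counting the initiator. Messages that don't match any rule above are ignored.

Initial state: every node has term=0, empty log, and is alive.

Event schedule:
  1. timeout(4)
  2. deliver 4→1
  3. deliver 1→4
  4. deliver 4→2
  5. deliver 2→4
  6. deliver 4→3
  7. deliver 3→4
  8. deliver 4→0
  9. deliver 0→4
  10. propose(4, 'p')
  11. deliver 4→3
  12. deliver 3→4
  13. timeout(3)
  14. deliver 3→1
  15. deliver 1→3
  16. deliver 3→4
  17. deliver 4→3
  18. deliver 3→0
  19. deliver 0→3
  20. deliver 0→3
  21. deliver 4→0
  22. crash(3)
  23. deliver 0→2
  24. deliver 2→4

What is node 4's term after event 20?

2

e1 timeout(4): 4[cand,t=1,-]
e2 deliver 4→1: 1[foll,t=1,-]
e3 deliver 1→4: ·
e4 deliver 4→2: 2[foll,t=1,-]
e5 deliver 2→4: 4[lead,t=1,-]
e6 deliver 4→3: 3[foll,t=1,-]
e7 deliver 3→4: ·
e8 deliver 4→0: 0[foll,t=1,-]
e9 deliver 0→4: ·
e10 propose(4,'p'): 4[lead,t=1,p]
e11 deliver 4→3: 3[foll,t=1,p]
e12 deliver 3→4: ·
e13 timeout(3): 3[cand,t=2,p]
e14 deliver 3→1: 1[foll,t=2,-]
e15 deliver 1→3: ·
e16 deliver 3→4: 4[foll,t=2,p]
e17 deliver 4→3: 3[lead,t=2,p]
e18 deliver 3→0: 0[foll,t=2,-]
e19 deliver 0→3: ·
e20 deliver 0→3: ·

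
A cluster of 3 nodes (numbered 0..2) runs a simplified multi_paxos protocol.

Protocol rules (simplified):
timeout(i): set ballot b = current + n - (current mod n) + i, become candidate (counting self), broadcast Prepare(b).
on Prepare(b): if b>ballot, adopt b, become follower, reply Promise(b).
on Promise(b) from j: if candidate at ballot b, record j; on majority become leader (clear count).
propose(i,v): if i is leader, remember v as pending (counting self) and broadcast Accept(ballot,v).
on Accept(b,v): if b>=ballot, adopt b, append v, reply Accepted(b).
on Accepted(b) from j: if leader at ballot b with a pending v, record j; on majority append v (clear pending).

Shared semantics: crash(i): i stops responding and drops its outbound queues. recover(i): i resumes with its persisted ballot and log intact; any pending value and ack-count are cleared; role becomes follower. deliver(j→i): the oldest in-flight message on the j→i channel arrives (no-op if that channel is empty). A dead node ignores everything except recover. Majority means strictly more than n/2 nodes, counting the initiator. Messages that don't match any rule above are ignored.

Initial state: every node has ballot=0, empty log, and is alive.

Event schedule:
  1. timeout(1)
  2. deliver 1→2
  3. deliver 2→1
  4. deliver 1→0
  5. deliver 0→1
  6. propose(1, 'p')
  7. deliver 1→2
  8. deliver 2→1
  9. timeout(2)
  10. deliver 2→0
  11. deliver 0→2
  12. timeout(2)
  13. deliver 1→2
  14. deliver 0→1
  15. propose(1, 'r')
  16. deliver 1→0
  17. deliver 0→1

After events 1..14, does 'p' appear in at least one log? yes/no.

yes

step 1 timeout(1): 1={cand,b=4,log=-}
step 2 deliver 1→2: 2={foll,b=4,log=-}
step 3 deliver 2→1: 1={lead,b=4,log=-}
step 4 deliver 1→0: 0={foll,b=4,log=-}
step 5 deliver 0→1: —
step 6 propose(1,'p'): —
step 7 deliver 1→2: 2={foll,b=4,log=p}
step 8 deliver 2→1: 1={lead,b=4,log=p}
step 9 timeout(2): 2={cand,b=8,log=p}
step 10 deliver 2→0: 0={foll,b=8,log=-}
step 11 deliver 0→2: 2={lead,b=8,log=p}
step 12 timeout(2): 2={cand,b=11,log=p}
step 13 deliver 1→2: —
step 14 deliver 0→1: —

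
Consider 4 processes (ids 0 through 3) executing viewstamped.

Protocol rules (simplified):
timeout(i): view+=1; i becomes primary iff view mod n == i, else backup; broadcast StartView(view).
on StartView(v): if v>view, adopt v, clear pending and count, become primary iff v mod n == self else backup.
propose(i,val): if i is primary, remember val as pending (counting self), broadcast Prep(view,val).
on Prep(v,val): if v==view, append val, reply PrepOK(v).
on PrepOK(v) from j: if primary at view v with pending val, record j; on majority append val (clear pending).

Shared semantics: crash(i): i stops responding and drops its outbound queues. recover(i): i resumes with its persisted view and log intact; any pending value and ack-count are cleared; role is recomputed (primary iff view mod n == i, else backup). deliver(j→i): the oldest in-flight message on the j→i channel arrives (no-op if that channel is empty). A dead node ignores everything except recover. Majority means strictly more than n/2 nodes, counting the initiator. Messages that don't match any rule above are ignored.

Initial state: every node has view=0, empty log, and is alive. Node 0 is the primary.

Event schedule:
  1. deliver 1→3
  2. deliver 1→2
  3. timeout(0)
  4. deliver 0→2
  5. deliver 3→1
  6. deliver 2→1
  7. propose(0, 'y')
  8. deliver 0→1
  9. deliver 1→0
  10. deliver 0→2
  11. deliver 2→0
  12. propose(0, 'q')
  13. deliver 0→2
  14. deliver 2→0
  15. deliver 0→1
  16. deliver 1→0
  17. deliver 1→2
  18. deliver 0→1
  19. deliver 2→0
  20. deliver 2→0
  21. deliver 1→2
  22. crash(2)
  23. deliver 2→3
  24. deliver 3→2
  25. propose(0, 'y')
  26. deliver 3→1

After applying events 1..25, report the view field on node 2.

1

e1 deliver 1→3: ·
e2 deliver 1→2: ·
e3 timeout(0): 0[back,v=1,-]
e4 deliver 0→2: 2[back,v=1,-]
e5 deliver 3→1: ·
e6 deliver 2→1: ·
e7 propose(0,'y'): ·
e8 deliver 0→1: 1[prim,v=1,-]
e9 deliver 1→0: ·
e10 deliver 0→2: ·
e11 deliver 2→0: ·
e12 propose(0,'q'): ·
e13 deliver 0→2: ·
e14 deliver 2→0: ·
e15 deliver 0→1: ·
e16 deliver 1→0: ·
e17 deliver 1→2: ·
e18 deliver 0→1: ·
e19 deliver 2→0: ·
e20 deliver 2→0: ·
e21 deliver 1→2: ·
e22 crash(2): 2[✗back,v=1,-]
e23 deliver 2→3: ·
e24 deliver 3→2: ·
e25 propose(0,'y'): ·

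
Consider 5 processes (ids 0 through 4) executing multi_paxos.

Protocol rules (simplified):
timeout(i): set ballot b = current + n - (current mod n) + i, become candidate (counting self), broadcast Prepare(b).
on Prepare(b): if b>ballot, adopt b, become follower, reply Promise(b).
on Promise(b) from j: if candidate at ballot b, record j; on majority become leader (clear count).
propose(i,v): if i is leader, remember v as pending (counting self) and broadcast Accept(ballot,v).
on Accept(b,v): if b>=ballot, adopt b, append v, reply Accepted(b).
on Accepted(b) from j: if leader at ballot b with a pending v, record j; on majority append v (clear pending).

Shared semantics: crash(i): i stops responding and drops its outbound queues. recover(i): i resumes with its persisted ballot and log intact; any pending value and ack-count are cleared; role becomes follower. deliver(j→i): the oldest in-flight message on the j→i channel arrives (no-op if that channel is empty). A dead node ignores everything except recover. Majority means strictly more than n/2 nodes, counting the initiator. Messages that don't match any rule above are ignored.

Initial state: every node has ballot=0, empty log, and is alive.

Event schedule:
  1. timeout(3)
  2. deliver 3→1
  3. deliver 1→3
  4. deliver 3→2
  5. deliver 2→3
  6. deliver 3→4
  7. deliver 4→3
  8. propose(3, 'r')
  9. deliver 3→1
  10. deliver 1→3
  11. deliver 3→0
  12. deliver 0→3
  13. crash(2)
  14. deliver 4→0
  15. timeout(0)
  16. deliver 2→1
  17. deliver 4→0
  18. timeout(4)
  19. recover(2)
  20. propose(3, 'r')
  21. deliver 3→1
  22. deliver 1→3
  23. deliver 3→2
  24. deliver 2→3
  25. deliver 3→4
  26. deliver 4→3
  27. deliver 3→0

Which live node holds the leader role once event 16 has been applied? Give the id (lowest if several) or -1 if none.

3

[1] timeout(3) → N3(cand b8 [-])
[2] deliver 3→1 → N1(foll b8 [-])
[3] deliver 1→3 → ∅
[4] deliver 3→2 → N2(foll b8 [-])
[5] deliver 2→3 → N3(lead b8 [-])
[6] deliver 3→4 → N4(foll b8 [-])
[7] deliver 4→3 → ∅
[8] propose(3,'r') → ∅
[9] deliver 3→1 → N1(foll b8 [r])
[10] deliver 1→3 → ∅
[11] deliver 3→0 → N0(foll b8 [-])
[12] deliver 0→3 → ∅
[13] crash(2) → N2(✗foll b8 [-])
[14] deliver 4→0 → ∅
[15] timeout(0) → N0(cand b10 [-])
[16] deliver 2→1 → ∅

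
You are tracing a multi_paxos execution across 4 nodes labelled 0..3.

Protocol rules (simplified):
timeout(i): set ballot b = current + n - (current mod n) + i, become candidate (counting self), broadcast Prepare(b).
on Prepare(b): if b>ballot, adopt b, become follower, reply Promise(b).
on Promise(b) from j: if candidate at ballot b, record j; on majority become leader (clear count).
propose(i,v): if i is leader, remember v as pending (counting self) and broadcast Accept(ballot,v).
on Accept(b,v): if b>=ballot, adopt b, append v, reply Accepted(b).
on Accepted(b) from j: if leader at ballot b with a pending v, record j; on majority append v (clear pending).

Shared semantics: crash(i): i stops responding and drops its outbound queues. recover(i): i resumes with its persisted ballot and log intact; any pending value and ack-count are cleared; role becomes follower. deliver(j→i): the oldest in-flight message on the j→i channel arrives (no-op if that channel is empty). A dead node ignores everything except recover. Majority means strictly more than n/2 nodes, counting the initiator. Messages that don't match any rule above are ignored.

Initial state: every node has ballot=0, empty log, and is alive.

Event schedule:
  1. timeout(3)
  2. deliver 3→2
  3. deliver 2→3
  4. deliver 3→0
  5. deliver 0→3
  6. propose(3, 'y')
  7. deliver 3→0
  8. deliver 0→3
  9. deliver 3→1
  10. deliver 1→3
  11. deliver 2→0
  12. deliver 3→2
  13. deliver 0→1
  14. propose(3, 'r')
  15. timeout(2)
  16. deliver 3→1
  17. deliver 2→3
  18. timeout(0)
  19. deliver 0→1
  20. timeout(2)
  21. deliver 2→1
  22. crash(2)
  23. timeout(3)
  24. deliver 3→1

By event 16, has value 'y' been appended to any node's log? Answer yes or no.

step 1 timeout(3): 3={cand,b=7,log=-}
step 2 deliver 3→2: 2={foll,b=7,log=-}
step 3 deliver 2→3: —
step 4 deliver 3→0: 0={foll,b=7,log=-}
step 5 deliver 0→3: 3={lead,b=7,log=-}
step 6 propose(3,'y'): —
step 7 deliver 3→0: 0={foll,b=7,log=y}
step 8 deliver 0→3: —
step 9 deliver 3→1: 1={foll,b=7,log=-}
step 10 deliver 1→3: —
step 11 deliver 2→0: —
step 12 deliver 3→2: 2={foll,b=7,log=y}
step 13 deliver 0→1: —
step 14 propose(3,'r'): —
step 15 timeout(2): 2={cand,b=10,log=y}
step 16 deliver 3→1: 1={foll,b=7,log=y}

yes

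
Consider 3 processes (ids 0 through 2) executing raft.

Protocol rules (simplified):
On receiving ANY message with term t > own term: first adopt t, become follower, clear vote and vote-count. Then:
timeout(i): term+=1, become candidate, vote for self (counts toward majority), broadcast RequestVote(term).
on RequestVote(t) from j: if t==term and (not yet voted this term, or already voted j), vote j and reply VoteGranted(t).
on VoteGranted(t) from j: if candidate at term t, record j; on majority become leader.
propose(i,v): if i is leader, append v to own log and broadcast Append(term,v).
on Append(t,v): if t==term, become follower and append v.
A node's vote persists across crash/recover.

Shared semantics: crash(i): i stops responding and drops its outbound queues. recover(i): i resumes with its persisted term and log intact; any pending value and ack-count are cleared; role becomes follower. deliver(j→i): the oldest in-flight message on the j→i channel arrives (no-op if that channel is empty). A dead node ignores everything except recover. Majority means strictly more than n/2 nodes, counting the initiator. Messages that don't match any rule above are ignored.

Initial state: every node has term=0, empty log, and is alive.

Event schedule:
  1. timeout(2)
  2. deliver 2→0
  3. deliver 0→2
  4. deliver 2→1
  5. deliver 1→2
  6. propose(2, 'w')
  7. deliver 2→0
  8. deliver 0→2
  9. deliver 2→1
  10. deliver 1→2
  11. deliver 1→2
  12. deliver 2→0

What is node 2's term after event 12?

step 1 timeout(2): 2={cand,t=1,log=-}
step 2 deliver 2→0: 0={foll,t=1,log=-}
step 3 deliver 0→2: 2={lead,t=1,log=-}
step 4 deliver 2→1: 1={foll,t=1,log=-}
step 5 deliver 1→2: —
step 6 propose(2,'w'): 2={lead,t=1,log=w}
step 7 deliver 2→0: 0={foll,t=1,log=w}
step 8 deliver 0→2: —
step 9 deliver 2→1: 1={foll,t=1,log=w}
step 10 deliver 1→2: —
step 11 deliver 1→2: —
step 12 deliver 2→0: —

1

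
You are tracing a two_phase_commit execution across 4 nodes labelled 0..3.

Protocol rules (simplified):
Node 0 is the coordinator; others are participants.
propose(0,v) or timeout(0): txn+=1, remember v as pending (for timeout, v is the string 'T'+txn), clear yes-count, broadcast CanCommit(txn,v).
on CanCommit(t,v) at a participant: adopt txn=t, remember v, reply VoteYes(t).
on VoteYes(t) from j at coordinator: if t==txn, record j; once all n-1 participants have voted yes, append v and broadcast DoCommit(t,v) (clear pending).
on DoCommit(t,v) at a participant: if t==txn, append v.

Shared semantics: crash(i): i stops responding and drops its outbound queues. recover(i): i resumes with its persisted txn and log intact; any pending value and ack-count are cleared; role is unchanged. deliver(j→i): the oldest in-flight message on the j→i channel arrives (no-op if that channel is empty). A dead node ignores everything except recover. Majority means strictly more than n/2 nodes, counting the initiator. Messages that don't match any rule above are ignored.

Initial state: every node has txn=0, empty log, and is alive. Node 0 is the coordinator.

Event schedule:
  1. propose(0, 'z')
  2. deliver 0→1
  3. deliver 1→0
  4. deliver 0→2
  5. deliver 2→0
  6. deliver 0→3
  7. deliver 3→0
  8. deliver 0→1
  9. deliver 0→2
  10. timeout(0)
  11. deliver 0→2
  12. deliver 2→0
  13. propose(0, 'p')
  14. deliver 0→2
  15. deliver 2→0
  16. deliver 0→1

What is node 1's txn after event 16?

2

[1] propose(0,'z') → N0(coor t1 [-])
[2] deliver 0→1 → N1(part t1 [-])
[3] deliver 1→0 → ∅
[4] deliver 0→2 → N2(part t1 [-])
[5] deliver 2→0 → ∅
[6] deliver 0→3 → N3(part t1 [-])
[7] deliver 3→0 → N0(coor t1 [z])
[8] deliver 0→1 → N1(part t1 [z])
[9] deliver 0→2 → N2(part t1 [z])
[10] timeout(0) → N0(coor t2 [z])
[11] deliver 0→2 → N2(part t2 [z])
[12] deliver 2→0 → ∅
[13] propose(0,'p') → N0(coor t3 [z])
[14] deliver 0→2 → N2(part t3 [z])
[15] deliver 2→0 → ∅
[16] deliver 0→1 → N1(part t2 [z])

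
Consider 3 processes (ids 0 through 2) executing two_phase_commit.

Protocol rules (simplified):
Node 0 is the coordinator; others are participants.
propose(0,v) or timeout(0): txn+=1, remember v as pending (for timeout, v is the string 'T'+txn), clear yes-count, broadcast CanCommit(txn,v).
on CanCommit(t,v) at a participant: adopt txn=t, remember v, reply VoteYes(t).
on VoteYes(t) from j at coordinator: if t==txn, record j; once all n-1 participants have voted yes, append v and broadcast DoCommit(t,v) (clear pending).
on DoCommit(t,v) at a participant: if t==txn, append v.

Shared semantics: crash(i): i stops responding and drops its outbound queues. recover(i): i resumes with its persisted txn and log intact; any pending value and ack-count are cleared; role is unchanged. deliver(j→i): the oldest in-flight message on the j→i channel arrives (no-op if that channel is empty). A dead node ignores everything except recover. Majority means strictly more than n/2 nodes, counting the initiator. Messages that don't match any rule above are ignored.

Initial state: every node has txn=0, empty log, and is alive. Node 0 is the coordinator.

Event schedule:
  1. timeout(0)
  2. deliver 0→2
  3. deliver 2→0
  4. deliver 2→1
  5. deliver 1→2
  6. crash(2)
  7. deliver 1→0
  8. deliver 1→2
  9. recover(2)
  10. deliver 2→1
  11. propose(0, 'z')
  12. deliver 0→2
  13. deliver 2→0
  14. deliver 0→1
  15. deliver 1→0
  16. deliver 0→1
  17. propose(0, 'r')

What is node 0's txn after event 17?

e1 timeout(0): 0[coor,t=1,-]
e2 deliver 0→2: 2[part,t=1,-]
e3 deliver 2→0: ·
e4 deliver 2→1: ·
e5 deliver 1→2: ·
e6 crash(2): 2[✗part,t=1,-]
e7 deliver 1→0: ·
e8 deliver 1→2: ·
e9 recover(2): 2[part,t=1,-]
e10 deliver 2→1: ·
e11 propose(0,'z'): 0[coor,t=2,-]
e12 deliver 0→2: 2[part,t=2,-]
e13 deliver 2→0: ·
e14 deliver 0→1: 1[part,t=1,-]
e15 deliver 1→0: ·
e16 deliver 0→1: 1[part,t=2,-]
e17 propose(0,'r'): 0[coor,t=3,-]

3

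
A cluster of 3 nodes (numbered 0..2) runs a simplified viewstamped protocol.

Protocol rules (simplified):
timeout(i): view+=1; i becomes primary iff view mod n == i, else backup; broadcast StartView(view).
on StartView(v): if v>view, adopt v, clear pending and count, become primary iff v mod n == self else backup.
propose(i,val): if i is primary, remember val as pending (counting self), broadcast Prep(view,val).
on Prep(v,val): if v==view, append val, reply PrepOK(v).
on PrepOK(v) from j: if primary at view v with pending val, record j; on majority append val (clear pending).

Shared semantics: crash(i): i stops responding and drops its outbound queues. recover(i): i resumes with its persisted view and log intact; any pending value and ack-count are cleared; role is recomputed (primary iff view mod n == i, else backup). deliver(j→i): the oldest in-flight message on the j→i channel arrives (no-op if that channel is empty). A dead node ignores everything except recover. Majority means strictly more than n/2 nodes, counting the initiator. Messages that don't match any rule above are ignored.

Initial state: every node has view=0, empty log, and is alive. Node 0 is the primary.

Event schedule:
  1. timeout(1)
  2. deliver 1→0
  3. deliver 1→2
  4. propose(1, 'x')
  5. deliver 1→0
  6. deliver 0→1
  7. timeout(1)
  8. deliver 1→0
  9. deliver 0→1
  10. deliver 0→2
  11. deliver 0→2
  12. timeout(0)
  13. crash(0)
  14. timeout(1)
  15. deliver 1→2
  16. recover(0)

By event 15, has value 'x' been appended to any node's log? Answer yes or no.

yes

after 1 — timeout(1): n1:prim/v1/[-]
after 2 — deliver 1→0: n0:back/v1/[-]
after 3 — deliver 1→2: n2:back/v1/[-]
after 4 — propose(1,'x'): ·
after 5 — deliver 1→0: n0:back/v1/[x]
after 6 — deliver 0→1: n1:prim/v1/[x]
after 7 — timeout(1): n1:back/v2/[x]
after 8 — deliver 1→0: n0:back/v2/[x]
after 9 — deliver 0→1: ·
after 10 — deliver 0→2: ·
after 11 — deliver 0→2: ·
after 12 — timeout(0): n0:prim/v3/[x]
after 13 — crash(0): n0:✗prim/v3/[x]
after 14 — timeout(1): n1:back/v3/[x]
after 15 — deliver 1→2: n2:back/v1/[x]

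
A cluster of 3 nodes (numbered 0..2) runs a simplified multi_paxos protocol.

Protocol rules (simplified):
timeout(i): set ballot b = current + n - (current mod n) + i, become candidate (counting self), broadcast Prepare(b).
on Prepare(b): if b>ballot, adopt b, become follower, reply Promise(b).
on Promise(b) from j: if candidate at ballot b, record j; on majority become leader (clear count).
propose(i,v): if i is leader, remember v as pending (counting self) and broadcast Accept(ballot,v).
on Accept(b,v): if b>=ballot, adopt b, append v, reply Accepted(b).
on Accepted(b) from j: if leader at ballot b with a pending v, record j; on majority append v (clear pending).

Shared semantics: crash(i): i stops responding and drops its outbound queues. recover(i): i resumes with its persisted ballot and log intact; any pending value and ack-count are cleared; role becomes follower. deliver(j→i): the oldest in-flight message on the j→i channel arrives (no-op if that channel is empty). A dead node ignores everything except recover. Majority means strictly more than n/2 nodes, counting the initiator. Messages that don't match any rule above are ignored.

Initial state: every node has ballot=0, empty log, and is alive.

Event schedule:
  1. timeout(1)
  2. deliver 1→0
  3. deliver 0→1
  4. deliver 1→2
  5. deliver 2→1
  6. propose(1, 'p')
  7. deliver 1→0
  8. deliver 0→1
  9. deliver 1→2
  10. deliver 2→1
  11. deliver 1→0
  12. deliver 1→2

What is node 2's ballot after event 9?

[1] timeout(1) → N1(cand b4 [-])
[2] deliver 1→0 → N0(foll b4 [-])
[3] deliver 0→1 → N1(lead b4 [-])
[4] deliver 1→2 → N2(foll b4 [-])
[5] deliver 2→1 → ∅
[6] propose(1,'p') → ∅
[7] deliver 1→0 → N0(foll b4 [p])
[8] deliver 0→1 → N1(lead b4 [p])
[9] deliver 1→2 → N2(foll b4 [p])

4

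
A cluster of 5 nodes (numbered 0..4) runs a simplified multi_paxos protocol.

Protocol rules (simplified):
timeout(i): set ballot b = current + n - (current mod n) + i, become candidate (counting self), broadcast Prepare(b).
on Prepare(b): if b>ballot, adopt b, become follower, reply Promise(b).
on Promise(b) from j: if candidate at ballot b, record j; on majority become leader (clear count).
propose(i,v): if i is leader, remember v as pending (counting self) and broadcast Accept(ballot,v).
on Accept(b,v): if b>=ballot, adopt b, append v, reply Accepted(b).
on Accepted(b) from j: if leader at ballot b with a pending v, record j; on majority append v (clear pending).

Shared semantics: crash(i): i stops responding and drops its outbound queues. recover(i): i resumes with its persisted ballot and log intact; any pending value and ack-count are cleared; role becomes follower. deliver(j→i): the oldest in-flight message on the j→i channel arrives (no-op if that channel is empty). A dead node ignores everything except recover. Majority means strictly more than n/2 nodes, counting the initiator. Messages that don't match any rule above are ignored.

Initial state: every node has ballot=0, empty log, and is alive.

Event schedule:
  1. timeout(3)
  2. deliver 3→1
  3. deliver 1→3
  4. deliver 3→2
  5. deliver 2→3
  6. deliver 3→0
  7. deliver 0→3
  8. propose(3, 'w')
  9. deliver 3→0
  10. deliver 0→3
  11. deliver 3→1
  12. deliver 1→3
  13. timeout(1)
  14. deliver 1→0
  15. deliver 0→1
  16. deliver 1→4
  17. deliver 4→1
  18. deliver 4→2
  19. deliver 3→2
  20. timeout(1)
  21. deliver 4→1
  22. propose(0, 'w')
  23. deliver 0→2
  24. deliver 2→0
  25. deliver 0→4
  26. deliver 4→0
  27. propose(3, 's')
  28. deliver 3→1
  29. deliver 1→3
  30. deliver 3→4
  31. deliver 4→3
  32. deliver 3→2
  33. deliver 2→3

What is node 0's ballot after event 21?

after 1 — timeout(3): n3:cand/b8/[-]
after 2 — deliver 3→1: n1:foll/b8/[-]
after 3 — deliver 1→3: ·
after 4 — deliver 3→2: n2:foll/b8/[-]
after 5 — deliver 2→3: n3:lead/b8/[-]
after 6 — deliver 3→0: n0:foll/b8/[-]
after 7 — deliver 0→3: ·
after 8 — propose(3,'w'): ·
after 9 — deliver 3→0: n0:foll/b8/[w]
after 10 — deliver 0→3: ·
after 11 — deliver 3→1: n1:foll/b8/[w]
after 12 — deliver 1→3: n3:lead/b8/[w]
after 13 — timeout(1): n1:cand/b11/[w]
after 14 — deliver 1→0: n0:foll/b11/[w]
after 15 — deliver 0→1: ·
after 16 — deliver 1→4: n4:foll/b11/[-]
after 17 — deliver 4→1: n1:lead/b11/[w]
after 18 — deliver 4→2: ·
after 19 — deliver 3→2: n2:foll/b8/[w]
after 20 — timeout(1): n1:cand/b16/[w]
after 21 — deliver 4→1: ·

11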